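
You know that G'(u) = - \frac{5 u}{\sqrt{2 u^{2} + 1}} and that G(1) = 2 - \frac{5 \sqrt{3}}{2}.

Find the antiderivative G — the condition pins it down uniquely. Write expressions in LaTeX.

G(u) = 2 - \frac{5 \sqrt{2 u^{2} + 1}}{2}

The substitution w = 2 u^{2} + 1 works: G'(u) is exactly (dG/dw)*(dw/du) for that inner function.
A general antiderivative is - \frac{5 \sqrt{2 u^{2} + 1}}{2} + C.
The condition gives C = 2 - \frac{5 \sqrt{3}}{2} - (- \frac{5 \sqrt{3}}{2}) = 2.
So G(u) = 2 - \frac{5 \sqrt{2 u^{2} + 1}}{2}.
Check: d/du[2 - \frac{5 \sqrt{2 u^{2} + 1}}{2}] = - \frac{5 u}{\sqrt{2 u^{2} + 1}} = G'(u).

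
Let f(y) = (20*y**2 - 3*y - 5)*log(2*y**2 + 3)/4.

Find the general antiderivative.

Since d/dy undoes antidifferentiation here, F'(y) = f(y) is required of F(y).
Check: d/dy[5*y**3*log(2*y**2 + 3)/3 - 10*y**3/9 - 3*y**2*log(2*y**2 + 3)/8 + 3*y**2/8 - 5*y*log(2*y**2 + 3)/4 + 15*y/2 - 9*log(y**2 + 3/2)/16 - 15*sqrt(6)*atan(sqrt(6)*y/3)/4] = 5*y**2*log(2*y**2 + 3) - 3*y*log(2*y**2 + 3)/4 - 5*log(2*y**2 + 3)/4, which equals f(y).

F(y) = 5*y**3*log(2*y**2 + 3)/3 - 10*y**3/9 - 3*y**2*log(2*y**2 + 3)/8 + 3*y**2/8 - 5*y*log(2*y**2 + 3)/4 + 15*y/2 - 9*log(y**2 + 3/2)/16 - 15*sqrt(6)*atan(sqrt(6)*y/3)/4 + C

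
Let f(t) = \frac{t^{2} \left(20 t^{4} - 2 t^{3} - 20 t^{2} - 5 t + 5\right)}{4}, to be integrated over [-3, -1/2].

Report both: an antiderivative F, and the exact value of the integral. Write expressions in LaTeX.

Antiderivative: F(t) = \frac{5 t^{7}}{7} - \frac{t^{6}}{12} - t^{5} - \frac{5 t^{4}}{16} + \frac{5 t^{3}}{12}; value = \frac{3807305}{2688}

For F(t) to be correct the identity F'(t) - f(t) = 0 must hold.
F(t) = \frac{5 t^{7}}{7} - \frac{t^{6}}{12} - t^{5} - \frac{5 t^{4}}{16} + \frac{5 t^{3}}{12} is an antiderivative of f.
Check: d/dt[\frac{5 t^{7}}{7} - \frac{t^{6}}{12} - t^{5} - \frac{5 t^{4}}{16} + \frac{5 t^{3}}{12}] = 5 t^{6} - \frac{t^{5}}{2} - 5 t^{4} - \frac{5 t^{3}}{4} + \frac{5 t^{2}}{4}, which equals f(t).
F(-1/2) = - \frac{127}{2688}; F(-3) = - \frac{158643}{112}.
Integral = F(-1/2) - F(-3) = \frac{3807305}{2688}.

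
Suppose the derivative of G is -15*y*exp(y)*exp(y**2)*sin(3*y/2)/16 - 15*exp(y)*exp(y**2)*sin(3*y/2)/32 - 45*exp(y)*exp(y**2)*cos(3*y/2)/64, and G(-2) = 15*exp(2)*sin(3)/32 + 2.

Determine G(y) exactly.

G(y) = -15*exp(y)*exp(y**2)*sin(3*y/2)/32 + 2

Integrate term by term and add the pieces.
A general antiderivative is -15*exp(y)*exp(y**2)*sin(3*y/2)/32 + C.
The condition gives C = 15*exp(2)*sin(3)/32 + 2 - (15*exp(2)*sin(3)/32) = 2.
So G(y) = -15*exp(y)*exp(y**2)*sin(3*y/2)/32 + 2.
Check: d/dy[-15*exp(y)*exp(y**2)*sin(3*y/2)/32 + 2] = -15*y*exp(y)*exp(y**2)*sin(3*y/2)/16 - 15*exp(y)*exp(y**2)*sin(3*y/2)/32 - 45*exp(y)*exp(y**2)*cos(3*y/2)/64 = G'(y).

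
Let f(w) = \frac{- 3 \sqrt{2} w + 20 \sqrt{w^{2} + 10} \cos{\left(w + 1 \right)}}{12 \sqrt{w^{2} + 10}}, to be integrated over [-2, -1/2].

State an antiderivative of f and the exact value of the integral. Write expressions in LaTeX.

Recover f(w) by differentiating a candidate F(w); any mismatch rules it out.
F(w) = \frac{- 3 \sqrt{2} \sqrt{w^{2} + 10} + 20 \sin{\left(w + 1 \right)}}{12} is an antiderivative of f.
Check: d/dw[\frac{- 3 \sqrt{2} \sqrt{w^{2} + 10} + 20 \sin{\left(w + 1 \right)}}{12}] = \frac{- 3 \sqrt{2} w + 20 \sqrt{w^{2} + 10} \cos{\left(w + 1 \right)}}{12 \sqrt{w^{2} + 10}} = f(w).
F(-1/2) = - \frac{\sqrt{82}}{8} + \frac{5 \sin{\left(\frac{1}{2} \right)}}{3}; F(-2) = - \frac{5 \sin{\left(1 \right)}}{3} - \frac{\sqrt{7}}{2}.
Integral = F(-1/2) - F(-2) = - \frac{\sqrt{82}}{8} + \frac{5 \sin{\left(\frac{1}{2} \right)}}{3} + \frac{\sqrt{7}}{2} + \frac{5 \sin{\left(1 \right)}}{3}.

Antiderivative: F(w) = \frac{- 3 \sqrt{2} \sqrt{w^{2} + 10} + 20 \sin{\left(w + 1 \right)}}{12}; value = - \frac{\sqrt{82}}{8} + \frac{5 \sin{\left(\frac{1}{2} \right)}}{3} + \frac{\sqrt{7}}{2} + \frac{5 \sin{\left(1 \right)}}{3}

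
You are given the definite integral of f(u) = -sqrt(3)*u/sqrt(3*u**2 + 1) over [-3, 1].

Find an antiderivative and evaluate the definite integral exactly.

The substitution w = u**2 + 1/3 works: f is exactly (dF/dw)*(dw/du) for that inner function.
F(u) = -sqrt(u**2 + 1/3) is an antiderivative of f.
Check: d/du[-sqrt(u**2 + 1/3)] = -sqrt(3)*u/sqrt(3*u**2 + 1) = f(u).
F(1) = -2*sqrt(3)/3; F(-3) = -2*sqrt(21)/3.
Integral = F(1) - F(-3) = -2*sqrt(3)/3 + 2*sqrt(21)/3.

Antiderivative: F(u) = -sqrt(u**2 + 1/3); value = -2*sqrt(3)/3 + 2*sqrt(21)/3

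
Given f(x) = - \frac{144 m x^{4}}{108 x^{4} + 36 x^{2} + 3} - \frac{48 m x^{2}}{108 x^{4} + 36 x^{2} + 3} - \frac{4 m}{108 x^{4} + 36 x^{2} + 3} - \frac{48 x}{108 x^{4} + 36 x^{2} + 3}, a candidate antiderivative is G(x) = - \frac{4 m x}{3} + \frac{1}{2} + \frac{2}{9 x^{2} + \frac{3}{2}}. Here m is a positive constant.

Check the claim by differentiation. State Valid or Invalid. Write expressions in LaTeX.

d/dx[G] = \frac{- 144 m x^{4} - 48 m x^{2} - 4 m - 48 x}{108 x^{4} + 36 x^{2} + 3}
This equals f(x) exactly, so the claim holds.

Valid. The derivative of G reproduces f.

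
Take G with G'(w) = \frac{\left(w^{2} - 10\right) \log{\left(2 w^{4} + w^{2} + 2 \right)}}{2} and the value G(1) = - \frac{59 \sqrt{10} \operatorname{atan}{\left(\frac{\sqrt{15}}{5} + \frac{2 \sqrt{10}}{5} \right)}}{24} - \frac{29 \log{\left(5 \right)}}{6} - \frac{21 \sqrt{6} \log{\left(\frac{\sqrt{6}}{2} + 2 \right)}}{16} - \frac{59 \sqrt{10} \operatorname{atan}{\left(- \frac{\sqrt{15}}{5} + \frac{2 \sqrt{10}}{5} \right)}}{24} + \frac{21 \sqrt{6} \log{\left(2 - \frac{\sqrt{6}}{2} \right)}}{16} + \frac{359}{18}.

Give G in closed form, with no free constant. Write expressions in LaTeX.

Any candidate G(w) must reproduce the stated G'(w) exactly.
A general antiderivative is - \frac{2 w^{3}}{9} + \frac{121 w}{6} + \left(\frac{w^{3}}{6} - 5 w\right) \log{\left(2 w^{4} + w^{2} + 2 \right)} + \frac{21 \sqrt{6} \log{\left(w^{2} - \frac{\sqrt{6} w}{2} + 1 \right)}}{16} - \frac{21 \sqrt{6} \log{\left(w^{2} + \frac{\sqrt{6} w}{2} + 1 \right)}}{16} - \frac{59 \sqrt{10} \operatorname{atan}{\left(\frac{2 \sqrt{10} w}{5} - \frac{\sqrt{15}}{5} \right)}}{24} - \frac{59 \sqrt{10} \operatorname{atan}{\left(\frac{2 \sqrt{10} w}{5} + \frac{\sqrt{15}}{5} \right)}}{24} + C.
The condition gives C = - \frac{59 \sqrt{10} \operatorname{atan}{\left(\frac{\sqrt{15}}{5} + \frac{2 \sqrt{10}}{5} \right)}}{24} - \frac{29 \log{\left(5 \right)}}{6} - \frac{21 \sqrt{6} \log{\left(\frac{\sqrt{6}}{2} + 2 \right)}}{16} - \frac{59 \sqrt{10} \operatorname{atan}{\left(- \frac{\sqrt{15}}{5} + \frac{2 \sqrt{10}}{5} \right)}}{24} + \frac{21 \sqrt{6} \log{\left(2 - \frac{\sqrt{6}}{2} \right)}}{16} + \frac{359}{18} - (- \frac{59 \sqrt{10} \operatorname{atan}{\left(\frac{\sqrt{15}}{5} + \frac{2 \sqrt{10}}{5} \right)}}{24} - \frac{29 \log{\left(5 \right)}}{6} - \frac{21 \sqrt{6} \log{\left(\frac{\sqrt{6}}{2} + 2 \right)}}{16} - \frac{59 \sqrt{10} \operatorname{atan}{\left(- \frac{\sqrt{15}}{5} + \frac{2 \sqrt{10}}{5} \right)}}{24} + \frac{21 \sqrt{6} \log{\left(2 - \frac{\sqrt{6}}{2} \right)}}{16} + \frac{359}{18}) = 0.
So G(w) = \frac{24 w^{3} \log{\left(2 w^{4} + w^{2} + 2 \right)} - 32 w^{3} - 720 w \log{\left(2 w^{4} + w^{2} + 2 \right)} + 2904 w + 189 \sqrt{6} \log{\left(w^{2} - \frac{\sqrt{6} w}{2} + 1 \right)} - 189 \sqrt{6} \log{\left(w^{2} + \frac{\sqrt{6} w}{2} + 1 \right)} - 354 \sqrt{10} \operatorname{atan}{\left(\frac{2 \sqrt{10} w}{5} - \frac{\sqrt{15}}{5} \right)} - 354 \sqrt{10} \operatorname{atan}{\left(\frac{2 \sqrt{10} w}{5} + \frac{\sqrt{15}}{5} \right)}}{144}.
Check: d/dw[\frac{24 w^{3} \log{\left(2 w^{4} + w^{2} + 2 \right)} - 32 w^{3} - 720 w \log{\left(2 w^{4} + w^{2} + 2 \right)} + 2904 w + 189 \sqrt{6} \log{\left(w^{2} - \frac{\sqrt{6} w}{2} + 1 \right)} - 189 \sqrt{6} \log{\left(w^{2} + \frac{\sqrt{6} w}{2} + 1 \right)} - 354 \sqrt{10} \operatorname{atan}{\left(\frac{2 \sqrt{10} w}{5} - \frac{\sqrt{15}}{5} \right)} - 354 \sqrt{10} \operatorname{atan}{\left(\frac{2 \sqrt{10} w}{5} + \frac{\sqrt{15}}{5} \right)}}{144}] = \frac{w^{2} \log{\left(2 w^{4} + w^{2} + 2 \right)}}{2} - 5 \log{\left(2 w^{4} + w^{2} + 2 \right)}, which equals G'(w).

G(w) = \frac{24 w^{3} \log{\left(2 w^{4} + w^{2} + 2 \right)} - 32 w^{3} - 720 w \log{\left(2 w^{4} + w^{2} + 2 \right)} + 2904 w + 189 \sqrt{6} \log{\left(w^{2} - \frac{\sqrt{6} w}{2} + 1 \right)} - 189 \sqrt{6} \log{\left(w^{2} + \frac{\sqrt{6} w}{2} + 1 \right)} - 354 \sqrt{10} \operatorname{atan}{\left(\frac{2 \sqrt{10} w}{5} - \frac{\sqrt{15}}{5} \right)} - 354 \sqrt{10} \operatorname{atan}{\left(\frac{2 \sqrt{10} w}{5} + \frac{\sqrt{15}}{5} \right)}}{144}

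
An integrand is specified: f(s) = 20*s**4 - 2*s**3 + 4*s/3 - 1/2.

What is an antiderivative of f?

An antiderivative is F(s) = (48*s**5 - 6*s**4 + 8*s**2 - 6*s - 9)/12.

Integrate term by term and add the pieces.
Check: d/ds[(48*s**5 - 6*s**4 + 8*s**2 - 6*s - 9)/12] = 20*s**4 - 2*s**3 + 4*s/3 - 1/2 = f(s).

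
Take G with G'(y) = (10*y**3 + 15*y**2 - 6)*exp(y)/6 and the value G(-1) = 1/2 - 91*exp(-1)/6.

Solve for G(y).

G(y) = (10*y**3*exp(y) - 15*y**2*exp(y) + 30*y*exp(y) - 36*exp(y) + 3)/6

G'(y) has the shape u'v + uv' for u = 5*y**3/3 - 5*y**2/2 + 5*y - 6 and v = exp(y) — it is the derivative of the product u*v.
A general antiderivative is (10*y**3 - 15*y**2 + 30*y - 36)*exp(y)/6 + C.
The condition gives C = 1/2 - 91*exp(-1)/6 - (-91*exp(-1)/6) = 1/2.
So G(y) = (10*y**3*exp(y) - 15*y**2*exp(y) + 30*y*exp(y) - 36*exp(y) + 3)/6.
Check: d/dy[(10*y**3*exp(y) - 15*y**2*exp(y) + 30*y*exp(y) - 36*exp(y) + 3)/6] = 5*y**3*exp(y)/3 + 5*y**2*exp(y)/2 - exp(y), which equals G'(y).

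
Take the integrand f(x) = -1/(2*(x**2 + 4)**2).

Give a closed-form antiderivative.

An antiderivative is F(x) = -x/(16*x**2 + 64) - atan(x/2)/32.

Whatever form F(x) takes, F'(x) = f(x) is non-negotiable.
Check: d/dx[-x/(16*x**2 + 64) - atan(x/2)/32] = -1/(2*x**4 + 16*x**2 + 32), which equals f(x).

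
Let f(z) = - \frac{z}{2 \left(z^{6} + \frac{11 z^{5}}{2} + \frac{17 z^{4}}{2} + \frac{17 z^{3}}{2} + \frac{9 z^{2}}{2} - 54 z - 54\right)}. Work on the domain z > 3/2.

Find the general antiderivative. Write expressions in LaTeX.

F(z) = \frac{- 5408 \left(z + 3\right) \log{\left(z - \frac{3}{2} \right)} - 22815 \left(z + 3\right) \log{\left(z + 1 \right)} + 24875 \left(z + 3\right) \log{\left(z + 3 \right)} + 1674 \left(z + 3\right) \log{\left(z^{2} + 4 \right)} + 15336 \left(z + 3\right) \operatorname{atan}{\left(\frac{z}{2} \right)} - 29250}{2281500 \left(z + 3\right)} + C

The denominator factors as \left(z + 1\right) \left(z + 3\right)^{2} \left(2 z - 3\right) \left(z^{2} + 4\right); partial fractions split f into directly integrable pieces: \frac{31 z + 284}{21125 \left(z^{2} + 4\right)} - \frac{16}{3375 \left(2 z - 3\right)} + \frac{199}{18252 \left(z + 3\right)} + \frac{1}{78 \left(z + 3\right)^{2}} - \frac{1}{100 \left(z + 1\right)}.
Check: d/dz[\frac{- 5408 \left(z + 3\right) \log{\left(z - \frac{3}{2} \right)} - 22815 \left(z + 3\right) \log{\left(z + 1 \right)} + 24875 \left(z + 3\right) \log{\left(z + 3 \right)} + 1674 \left(z + 3\right) \log{\left(z^{2} + 4 \right)} + 15336 \left(z + 3\right) \operatorname{atan}{\left(\frac{z}{2} \right)} - 29250}{2281500 \left(z + 3\right)}] = - \frac{z}{2 z^{6} + 11 z^{5} + 17 z^{4} + 17 z^{3} + 9 z^{2} - 108 z - 108}, which equals f(z).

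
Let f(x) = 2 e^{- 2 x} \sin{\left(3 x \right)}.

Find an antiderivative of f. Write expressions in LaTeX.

An antiderivative is F(x) = - \frac{4 e^{- 2 x} \sin{\left(3 x \right)}}{13} - \frac{6 e^{- 2 x} \cos{\left(3 x \right)}}{13}.

Since d/dx undoes antidifferentiation here, F'(x) = f(x) is required of F(x).
Check: d/dx[- \frac{4 e^{- 2 x} \sin{\left(3 x \right)}}{13} - \frac{6 e^{- 2 x} \cos{\left(3 x \right)}}{13}] = 2 e^{- 2 x} \sin{\left(3 x \right)} = f(x).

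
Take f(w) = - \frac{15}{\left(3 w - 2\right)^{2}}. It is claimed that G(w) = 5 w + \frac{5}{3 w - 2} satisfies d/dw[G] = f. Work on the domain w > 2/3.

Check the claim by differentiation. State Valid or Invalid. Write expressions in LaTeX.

Invalid: d/dw[G] - f = 5, which is not 0.

d/dw[G] = \frac{45 w^{2} - 60 w + 5}{9 w^{2} - 12 w + 4}
d/dw[G] - f(w) = 5 != 0.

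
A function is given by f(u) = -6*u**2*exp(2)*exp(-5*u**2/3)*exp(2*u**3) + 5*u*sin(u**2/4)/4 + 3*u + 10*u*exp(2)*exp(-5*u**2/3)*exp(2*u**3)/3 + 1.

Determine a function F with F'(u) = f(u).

An antiderivative is F(u) = (6*u**2 + 4*u - 10*cos(u**2/4) - 1 - 4*exp(2)*exp(-5*u**2/3)*exp(2*u**3))/4.

The integrand splits into summands that can be handled one at a time.
Check: d/du[(6*u**2 + 4*u - 10*cos(u**2/4) - 1 - 4*exp(2)*exp(-5*u**2/3)*exp(2*u**3))/4] = (-72*u**2*exp(2)*exp(2*u**3) + 15*u*exp(5*u**2/3)*sin(u**2/4) + 36*u*exp(5*u**2/3) + 40*u*exp(2)*exp(2*u**3) + 12*exp(5*u**2/3))*exp(-5*u**2/3)/12, which equals f(u).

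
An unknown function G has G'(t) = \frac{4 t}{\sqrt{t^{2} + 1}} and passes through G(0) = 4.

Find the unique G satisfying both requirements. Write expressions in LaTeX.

G(t) = 4 \sqrt{t^{2} + 1}

G'(t) matches the chain-rule pattern g'(h)*h' with inner function h(t) = t^{2} + 1; substituting u = h(t) collapses the integral.
A general antiderivative is 4 \sqrt{t^{2} + 1} + C.
The condition gives C = 4 - (4) = 0.
So G(t) = 4 \sqrt{t^{2} + 1}.
Check: d/dt[4 \sqrt{t^{2} + 1}] = \frac{4 t}{\sqrt{t^{2} + 1}} = G'(t).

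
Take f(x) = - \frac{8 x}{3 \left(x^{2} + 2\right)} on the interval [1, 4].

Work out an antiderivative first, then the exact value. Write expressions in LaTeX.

Antiderivative: F(x) = - \frac{4 \log{\left(\frac{x^{2}}{2} + 1 \right)}}{3}; value = - \frac{4 \log{\left(9 \right)}}{3} + \frac{4 \log{\left(\frac{3}{2} \right)}}{3}

f matches the chain-rule pattern g'(h)*h' with inner function h(x) = \frac{x^{2}}{2} + 1; substituting u = h(x) collapses the integral.
F(x) = - \frac{4 \log{\left(\frac{x^{2}}{2} + 1 \right)}}{3} is an antiderivative of f.
Check: d/dx[- \frac{4 \log{\left(\frac{x^{2}}{2} + 1 \right)}}{3}] = - \frac{8 x}{3 x^{2} + 6}, which equals f(x).
F(4) = - \frac{4 \log{\left(9 \right)}}{3}; F(1) = - \frac{4 \log{\left(\frac{3}{2} \right)}}{3}.
Integral = F(4) - F(1) = - \frac{4 \log{\left(9 \right)}}{3} + \frac{4 \log{\left(\frac{3}{2} \right)}}{3}.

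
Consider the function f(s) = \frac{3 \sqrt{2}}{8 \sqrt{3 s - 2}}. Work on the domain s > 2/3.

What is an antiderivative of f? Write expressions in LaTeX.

An antiderivative is F(s) = \frac{\sqrt{\frac{3 s}{2} - 1}}{2}.

Any candidate F(s) must reproduce f(s) exactly when differentiated.
Check: d/ds[\frac{\sqrt{\frac{3 s}{2} - 1}}{2}] = \frac{3 \sqrt{2}}{8 \sqrt{3 s - 2}} = f(s).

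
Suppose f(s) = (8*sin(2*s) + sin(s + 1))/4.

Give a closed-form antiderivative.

Since d/ds undoes antidifferentiation here, F'(s) = f(s) is required of F(s).
Check: d/ds[(-4*cos(2*s) - cos(s + 1))/4] = 2*sin(2*s) + sin(s + 1)/4, which equals f(s).

An antiderivative is F(s) = (-4*cos(2*s) - cos(s + 1))/4.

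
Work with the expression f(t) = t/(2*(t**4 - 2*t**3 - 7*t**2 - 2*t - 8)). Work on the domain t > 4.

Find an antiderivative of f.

An antiderivative is F(t) = -(-20*log(t - 4) - 34*log(t + 2) + 27*log(t**2 + 1) + 12*atan(t))/1020.

Factor the denominator (2*(t - 4)*(t + 2)*(t**2 + 1)) and decompose: f = -(9*t + 2)/(170*(t**2 + 1)) + 1/(30*(t + 2)) + 1/(51*(t - 4)); each piece integrates to a log, atan, or power term.
Check: d/dt[-(-20*log(t - 4) - 34*log(t + 2) + 27*log(t**2 + 1) + 12*atan(t))/1020] = t/(2*t**4 - 4*t**3 - 14*t**2 - 4*t - 16), which equals f(t).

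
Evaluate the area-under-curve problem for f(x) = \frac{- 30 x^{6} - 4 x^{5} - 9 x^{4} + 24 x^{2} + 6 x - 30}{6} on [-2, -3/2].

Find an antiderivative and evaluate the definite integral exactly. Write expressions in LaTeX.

Whatever form F(x) takes, F'(x) = f(x) is non-negotiable.
F(x) = - \frac{5 x^{7}}{7} - \frac{x^{6}}{9} - \frac{3 x^{5}}{10} + \frac{4 x^{3}}{3} + \frac{x^{2}}{2} - 5 x is an antiderivative of f.
Check: d/dx[- \frac{5 x^{7}}{7} - \frac{x^{6}}{9} - \frac{3 x^{5}}{10} + \frac{4 x^{3}}{3} + \frac{x^{2}}{2} - 5 x] = - 5 x^{6} - \frac{2 x^{5}}{3} - \frac{3 x^{4}}{2} + 4 x^{2} + x - 5, which equals f(x).
F(-3/2) = \frac{77691}{4480}; F(-2) = \frac{30004}{315}.
Integral = F(-3/2) - F(-2) = - \frac{3141293}{40320}.

Antiderivative: F(x) = - \frac{5 x^{7}}{7} - \frac{x^{6}}{9} - \frac{3 x^{5}}{10} + \frac{4 x^{3}}{3} + \frac{x^{2}}{2} - 5 x; value = - \frac{3141293}{40320}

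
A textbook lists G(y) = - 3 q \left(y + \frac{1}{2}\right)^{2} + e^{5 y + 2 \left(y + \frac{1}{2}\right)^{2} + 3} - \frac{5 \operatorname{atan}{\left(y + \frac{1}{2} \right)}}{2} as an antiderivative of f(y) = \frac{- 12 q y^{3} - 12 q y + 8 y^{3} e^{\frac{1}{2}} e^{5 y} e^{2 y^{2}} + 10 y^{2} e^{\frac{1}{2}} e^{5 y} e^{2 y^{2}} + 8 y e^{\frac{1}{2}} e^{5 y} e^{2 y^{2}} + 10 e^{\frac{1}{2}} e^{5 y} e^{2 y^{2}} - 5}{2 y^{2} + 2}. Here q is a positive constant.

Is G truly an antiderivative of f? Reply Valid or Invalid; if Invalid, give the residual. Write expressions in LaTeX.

d/dy[G] = \frac{- 24 q y^{3} - 36 q y^{2} - 42 q y - 15 q + 16 y^{3} e^{\frac{7}{2}} e^{7 y} e^{2 y^{2}} + 44 y^{2} e^{\frac{7}{2}} e^{7 y} e^{2 y^{2}} + 48 y e^{\frac{7}{2}} e^{7 y} e^{2 y^{2}} + 35 e^{\frac{7}{2}} e^{7 y} e^{2 y^{2}} - 10}{4 y^{2} + 4 y + 5}
d/dy[G] - f(y) = \frac{- 24 q y^{4} - 24 q y^{3} - 54 q y^{2} - 24 q y - 30 q + 32 y^{5} e^{\frac{7}{2}} e^{7 y} e^{2 y^{2}} - 32 y^{5} e^{\frac{1}{2}} e^{5 y} e^{2 y^{2}} + 88 y^{4} e^{\frac{7}{2}} e^{7 y} e^{2 y^{2}} - 72 y^{4} e^{\frac{1}{2}} e^{5 y} e^{2 y^{2}} + 128 y^{3} e^{\frac{7}{2}} e^{7 y} e^{2 y^{2}} - 112 y^{3} e^{\frac{1}{2}} e^{5 y} e^{2 y^{2}} + 158 y^{2} e^{\frac{7}{2}} e^{7 y} e^{2 y^{2}} - 122 y^{2} e^{\frac{1}{2}} e^{5 y} e^{2 y^{2}} + 96 y e^{\frac{7}{2}} e^{7 y} e^{2 y^{2}} - 80 y e^{\frac{1}{2}} e^{5 y} e^{2 y^{2}} + 20 y + 70 e^{\frac{7}{2}} e^{7 y} e^{2 y^{2}} - 50 e^{\frac{1}{2}} e^{5 y} e^{2 y^{2}} + 5}{8 y^{4} + 8 y^{3} + 18 y^{2} + 8 y + 10} != 0.

Invalid: d/dy[G] - f = \frac{- 24 q y^{4} - 24 q y^{3} - 54 q y^{2} - 24 q y - 30 q + 32 y^{5} e^{\frac{7}{2}} e^{7 y} e^{2 y^{2}} - 32 y^{5} e^{\frac{1}{2}} e^{5 y} e^{2 y^{2}} + 88 y^{4} e^{\frac{7}{2}} e^{7 y} e^{2 y^{2}} - 72 y^{4} e^{\frac{1}{2}} e^{5 y} e^{2 y^{2}} + 128 y^{3} e^{\frac{7}{2}} e^{7 y} e^{2 y^{2}} - 112 y^{3} e^{\frac{1}{2}} e^{5 y} e^{2 y^{2}} + 158 y^{2} e^{\frac{7}{2}} e^{7 y} e^{2 y^{2}} - 122 y^{2} e^{\frac{1}{2}} e^{5 y} e^{2 y^{2}} + 96 y e^{\frac{7}{2}} e^{7 y} e^{2 y^{2}} - 80 y e^{\frac{1}{2}} e^{5 y} e^{2 y^{2}} + 20 y + 70 e^{\frac{7}{2}} e^{7 y} e^{2 y^{2}} - 50 e^{\frac{1}{2}} e^{5 y} e^{2 y^{2}} + 5}{8 y^{4} + 8 y^{3} + 18 y^{2} + 8 y + 10}, which is not 0.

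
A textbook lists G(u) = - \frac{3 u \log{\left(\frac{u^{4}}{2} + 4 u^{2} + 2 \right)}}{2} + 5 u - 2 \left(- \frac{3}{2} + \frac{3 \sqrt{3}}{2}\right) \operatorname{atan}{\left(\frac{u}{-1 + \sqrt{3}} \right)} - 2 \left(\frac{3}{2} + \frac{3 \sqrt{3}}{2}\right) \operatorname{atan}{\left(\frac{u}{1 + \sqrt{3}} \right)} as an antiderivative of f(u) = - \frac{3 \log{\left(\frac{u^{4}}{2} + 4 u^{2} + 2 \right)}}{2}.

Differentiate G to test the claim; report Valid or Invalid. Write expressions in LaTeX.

Invalid: d/du[G] - f = -1, which is not 0.

d/du[G] = - \frac{3 \log{\left(\frac{u^{4}}{2} + 4 u^{2} + 2 \right)}}{2} - 1
d/du[G] - f(u) = -1 != 0.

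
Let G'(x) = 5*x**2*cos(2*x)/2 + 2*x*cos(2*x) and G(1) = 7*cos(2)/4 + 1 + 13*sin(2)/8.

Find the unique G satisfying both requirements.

The integrand splits into summands that can be handled one at a time.
A general antiderivative is 5*x**2*sin(2*x)/4 + x*sin(2*x) + 5*x*cos(2*x)/4 - 5*sin(2*x)/8 + cos(2*x)/2 + C.
The condition gives C = 7*cos(2)/4 + 1 + 13*sin(2)/8 - (7*cos(2)/4 + 13*sin(2)/8) = 1.
So G(x) = (10*x**2*sin(2*x) + 8*x*sin(2*x) + 10*x*cos(2*x) - 5*sin(2*x) + 4*cos(2*x) + 8)/8.
Check: d/dx[(10*x**2*sin(2*x) + 8*x*sin(2*x) + 10*x*cos(2*x) - 5*sin(2*x) + 4*cos(2*x) + 8)/8] = 5*x**2*cos(2*x)/2 + 2*x*cos(2*x) = G'(x).

G(x) = (10*x**2*sin(2*x) + 8*x*sin(2*x) + 10*x*cos(2*x) - 5*sin(2*x) + 4*cos(2*x) + 8)/8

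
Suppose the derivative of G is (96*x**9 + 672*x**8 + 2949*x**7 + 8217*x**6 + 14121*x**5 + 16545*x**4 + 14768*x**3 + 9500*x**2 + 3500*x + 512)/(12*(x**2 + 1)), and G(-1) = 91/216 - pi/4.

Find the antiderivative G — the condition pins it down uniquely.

Recover the given G'(x) by differentiating a candidate G(x); any mismatch rules it out.
A general antiderivative is (x**2 + 2*x)**4 - (-5*x**2/2 - 5*x - 5/3)**3 + atan(x) + C.
The condition gives C = 91/216 - pi/4 - (91/216 - pi/4) = 0.
So G(x) = (216*x**4*(x + 2)**4 - 125*(-3*x**2 - 6*x - 2)**3 + 216*atan(x))/216.
Check: d/dx[(216*x**4*(x + 2)**4 - 125*(-3*x**2 - 6*x - 2)**3 + 216*atan(x))/216] = (96*x**9 + 672*x**8 + 2949*x**7 + 8217*x**6 + 14121*x**5 + 16545*x**4 + 14768*x**3 + 9500*x**2 + 3500*x + 512)/(12*x**2 + 12), which equals G'(x).

G(x) = (216*x**4*(x + 2)**4 - 125*(-3*x**2 - 6*x - 2)**3 + 216*atan(x))/216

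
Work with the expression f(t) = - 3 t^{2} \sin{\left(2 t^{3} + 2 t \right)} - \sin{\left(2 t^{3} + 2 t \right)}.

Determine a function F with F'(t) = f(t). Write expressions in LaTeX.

The substitution u = 2 t^{3} + 2 t works: f is exactly (dF/du)*(du/dt) for that inner function.
Check: d/dt[\frac{\cos{\left(2 t^{3} + 2 t \right)}}{2}] = - 3 t^{2} \sin{\left(2 t^{3} + 2 t \right)} - \sin{\left(2 t^{3} + 2 t \right)} = f(t).

An antiderivative is F(t) = \frac{\cos{\left(2 t^{3} + 2 t \right)}}{2}.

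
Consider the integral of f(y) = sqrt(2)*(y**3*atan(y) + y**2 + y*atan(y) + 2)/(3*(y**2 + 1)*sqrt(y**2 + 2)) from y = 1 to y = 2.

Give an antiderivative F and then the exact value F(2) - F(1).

Recognize the product-rule pattern: f = u'v + uv' with u = 2*sqrt(y**2/2 + 1)/3, v = atan(y), so integration by parts undoes it.
F(y) = sqrt(2)*sqrt(y**2 + 2)*atan(y)/3 is an antiderivative of f.
Check: d/dy[sqrt(2)*sqrt(y**2 + 2)*atan(y)/3] = (sqrt(2)*y**3*atan(y) + sqrt(2)*y**2 + sqrt(2)*y*atan(y) + 2*sqrt(2))/(3*y**2*sqrt(y**2 + 2) + 3*sqrt(y**2 + 2)), which equals f(y).
F(2) = 2*sqrt(3)*atan(2)/3; F(1) = sqrt(6)*pi/12.
Integral = F(2) - F(1) = -sqrt(6)*pi/12 + 2*sqrt(3)*atan(2)/3.

Antiderivative: F(y) = sqrt(2)*sqrt(y**2 + 2)*atan(y)/3; value = -sqrt(6)*pi/12 + 2*sqrt(3)*atan(2)/3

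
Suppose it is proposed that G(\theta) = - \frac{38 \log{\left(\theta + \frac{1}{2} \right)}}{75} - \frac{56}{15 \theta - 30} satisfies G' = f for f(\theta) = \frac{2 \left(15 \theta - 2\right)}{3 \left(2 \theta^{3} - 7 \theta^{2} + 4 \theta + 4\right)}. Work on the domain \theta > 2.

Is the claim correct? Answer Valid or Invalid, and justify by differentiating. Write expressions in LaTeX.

Invalid: d/d\theta[G] - f = - \frac{38}{75 \theta - 150}, which is not 0.

d/d\theta[G] = \frac{- 76 \theta^{2} + 864 \theta - 24}{150 \theta^{3} - 525 \theta^{2} + 300 \theta + 300}
d/d\theta[G] - f(\theta) = - \frac{38}{75 \theta - 150} != 0.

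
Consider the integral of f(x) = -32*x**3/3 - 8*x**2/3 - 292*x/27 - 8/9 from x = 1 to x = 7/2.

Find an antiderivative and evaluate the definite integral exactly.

f matches the chain-rule pattern g'(h)*h' with inner function h(x) = -2*x**2 - x/3 - 2; substituting u = h(x) collapses the integral.
F(x) = -2*(-2*x**2 - x/3 - 2)**2/3 is an antiderivative of f.
Check: d/dx[-2*(-2*x**2 - x/3 - 2)**2/3] = -32*x**3/3 - 8*x**2/3 - 292*x/27 - 8/9 = f(x).
F(7/2) = -13778/27; F(1) = -338/27.
Integral = F(7/2) - F(1) = -4480/9.

Antiderivative: F(x) = -2*(-2*x**2 - x/3 - 2)**2/3; value = -4480/9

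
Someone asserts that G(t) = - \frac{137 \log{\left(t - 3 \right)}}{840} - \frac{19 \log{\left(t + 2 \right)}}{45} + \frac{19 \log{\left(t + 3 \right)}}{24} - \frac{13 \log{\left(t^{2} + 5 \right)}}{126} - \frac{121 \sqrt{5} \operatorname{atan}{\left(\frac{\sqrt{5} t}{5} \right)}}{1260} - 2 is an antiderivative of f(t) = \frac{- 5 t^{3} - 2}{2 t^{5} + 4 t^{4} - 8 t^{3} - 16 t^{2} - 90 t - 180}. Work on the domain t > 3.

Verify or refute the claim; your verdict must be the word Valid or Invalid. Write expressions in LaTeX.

d/dt[G] = \frac{- 5 t^{3} - 2}{2 t^{5} + 4 t^{4} - 8 t^{3} - 16 t^{2} - 90 t - 180}
This equals f(t) exactly, so the claim holds.

Valid - differentiating G returns exactly f.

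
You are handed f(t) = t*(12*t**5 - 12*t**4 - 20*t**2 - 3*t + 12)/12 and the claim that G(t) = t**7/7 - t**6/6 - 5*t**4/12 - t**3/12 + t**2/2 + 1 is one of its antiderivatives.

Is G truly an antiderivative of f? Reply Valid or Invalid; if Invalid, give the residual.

d/dt[G] = t**6 - t**5 - 5*t**3/3 - t**2/4 + t
This equals f(t) exactly, so the claim holds.

Valid. The derivative of G reproduces f.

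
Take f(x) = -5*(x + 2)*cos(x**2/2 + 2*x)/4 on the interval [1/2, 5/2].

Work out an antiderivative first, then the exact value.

f matches the chain-rule pattern g'(h)*h' with inner function h(x) = x**2/2 + 2*x; substituting u = h(x) collapses the integral.
F(x) = -5*sin(x**2/2 + 2*x)/4 is an antiderivative of f.
Check: d/dx[-5*sin(x**2/2 + 2*x)/4] = -5*x*cos(x**2/2 + 2*x)/4 - 5*cos(x**2/2 + 2*x)/2, which equals f(x).
F(5/2) = -5*sin(65/8)/4; F(1/2) = -5*sin(9/8)/4.
Integral = F(5/2) - F(1/2) = -5*sin(65/8)/4 + 5*sin(9/8)/4.

Antiderivative: F(x) = -5*sin(x**2/2 + 2*x)/4; value = -5*sin(65/8)/4 + 5*sin(9/8)/4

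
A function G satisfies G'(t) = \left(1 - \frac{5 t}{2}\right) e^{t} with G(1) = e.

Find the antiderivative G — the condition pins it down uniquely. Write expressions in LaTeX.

G(t) = - \frac{5 t e^{t}}{2} + \frac{7 e^{t}}{2}

G'(t) has the shape u'v + uv' for u = \frac{7}{2} - \frac{5 t}{2} and v = e^{t} — it is the derivative of the product u*v.
A general antiderivative is \frac{\left(7 - 5 t\right) e^{t}}{2} + C.
The condition gives C = e - (e) = 0.
So G(t) = - \frac{5 t e^{t}}{2} + \frac{7 e^{t}}{2}.
Check: d/dt[- \frac{5 t e^{t}}{2} + \frac{7 e^{t}}{2}] = - \frac{5 t e^{t}}{2} + e^{t}, which equals G'(t).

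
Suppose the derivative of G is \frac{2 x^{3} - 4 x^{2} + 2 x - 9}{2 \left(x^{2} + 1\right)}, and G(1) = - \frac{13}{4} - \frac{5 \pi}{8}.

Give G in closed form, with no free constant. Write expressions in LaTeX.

G(x) = \frac{x^{2}}{2} - 2 x - \frac{5 \operatorname{atan}{\left(x \right)}}{2} - \frac{7}{4}

Since d/dx undoes antidifferentiation here, G(x) must give back the stated G'(x).
A general antiderivative is \frac{x^{2}}{2} - 2 x - \frac{5 \operatorname{atan}{\left(x \right)}}{2} - \frac{3}{4} + C.
The condition gives C = - \frac{13}{4} - \frac{5 \pi}{8} - (- \frac{9}{4} - \frac{5 \pi}{8}) = -1.
So G(x) = \frac{x^{2}}{2} - 2 x - \frac{5 \operatorname{atan}{\left(x \right)}}{2} - \frac{7}{4}.
Check: d/dx[\frac{x^{2}}{2} - 2 x - \frac{5 \operatorname{atan}{\left(x \right)}}{2} - \frac{7}{4}] = \frac{2 x^{3} - 4 x^{2} + 2 x - 9}{2 x^{2} + 2}, which equals G'(x).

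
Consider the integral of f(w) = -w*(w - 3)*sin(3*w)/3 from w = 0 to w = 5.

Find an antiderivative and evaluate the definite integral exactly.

Antiderivative: F(w) = w**2*cos(3*w)/9 - 2*w*sin(3*w)/27 - w*cos(3*w)/3 + sin(3*w)/9 - 2*cos(3*w)/81; value = 88*cos(15)/81 - 7*sin(15)/27 + 2/81

A first test for any F(w): its w-derivative must equal f(w) identically.
F(w) = w**2*cos(3*w)/9 - 2*w*sin(3*w)/27 - w*cos(3*w)/3 + sin(3*w)/9 - 2*cos(3*w)/81 is an antiderivative of f.
Check: d/dw[w**2*cos(3*w)/9 - 2*w*sin(3*w)/27 - w*cos(3*w)/3 + sin(3*w)/9 - 2*cos(3*w)/81] = -w**2*sin(3*w)/3 + w*sin(3*w), which equals f(w).
F(5) = 88*cos(15)/81 - 7*sin(15)/27; F(0) = -2/81.
Integral = F(5) - F(0) = 88*cos(15)/81 - 7*sin(15)/27 + 2/81.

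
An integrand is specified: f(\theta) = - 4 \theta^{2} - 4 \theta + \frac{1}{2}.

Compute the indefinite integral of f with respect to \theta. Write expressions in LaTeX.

F(\theta) = - \frac{\theta \left(8 \theta^{2} + 12 \theta - 3\right)}{6} + C

Integrate term by term and add the pieces.
Check: d/d\theta[- \frac{\theta \left(8 \theta^{2} + 12 \theta - 3\right)}{6}] = - 4 \theta^{2} - 4 \theta + \frac{1}{2} = f(\theta).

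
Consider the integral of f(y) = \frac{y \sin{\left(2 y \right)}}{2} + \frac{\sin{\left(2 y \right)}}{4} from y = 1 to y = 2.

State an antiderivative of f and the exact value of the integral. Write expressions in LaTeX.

Antiderivative: F(y) = \frac{- 2 y \cos{\left(2 y \right)} + \sin{\left(2 y \right)} - \cos{\left(2 y \right)}}{8}; value = \frac{3 \cos{\left(2 \right)}}{8} - \frac{\sin{\left(2 \right)}}{8} + \frac{\sin{\left(4 \right)}}{8} - \frac{5 \cos{\left(4 \right)}}{8}

The integrand splits into summands that can be handled one at a time.
F(y) = \frac{- 2 y \cos{\left(2 y \right)} + \sin{\left(2 y \right)} - \cos{\left(2 y \right)}}{8} is an antiderivative of f.
Check: d/dy[\frac{- 2 y \cos{\left(2 y \right)} + \sin{\left(2 y \right)} - \cos{\left(2 y \right)}}{8}] = \frac{y \sin{\left(2 y \right)}}{2} + \frac{\sin{\left(2 y \right)}}{4} = f(y).
F(2) = \frac{\sin{\left(4 \right)}}{8} - \frac{5 \cos{\left(4 \right)}}{8}; F(1) = \frac{\sin{\left(2 \right)}}{8} - \frac{3 \cos{\left(2 \right)}}{8}.
Integral = F(2) - F(1) = \frac{3 \cos{\left(2 \right)}}{8} - \frac{\sin{\left(2 \right)}}{8} + \frac{\sin{\left(4 \right)}}{8} - \frac{5 \cos{\left(4 \right)}}{8}.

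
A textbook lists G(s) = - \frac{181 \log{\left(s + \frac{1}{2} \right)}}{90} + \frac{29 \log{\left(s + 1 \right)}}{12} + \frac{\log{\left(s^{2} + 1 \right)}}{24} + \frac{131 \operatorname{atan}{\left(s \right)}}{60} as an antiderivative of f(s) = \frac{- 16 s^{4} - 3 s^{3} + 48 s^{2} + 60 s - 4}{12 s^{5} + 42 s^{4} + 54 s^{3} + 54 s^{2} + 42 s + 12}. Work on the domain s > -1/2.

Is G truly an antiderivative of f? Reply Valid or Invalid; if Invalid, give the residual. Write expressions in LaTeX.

d/ds[G] = \frac{88 s^{3} + 271 s^{2} + 670 s + 52}{180 s^{4} + 270 s^{3} + 270 s^{2} + 270 s + 90}
d/ds[G] - f(s) = \frac{82}{45 s + 90} != 0.

Invalid: d/ds[G] - f = \frac{82}{45 s + 90}, which is not 0.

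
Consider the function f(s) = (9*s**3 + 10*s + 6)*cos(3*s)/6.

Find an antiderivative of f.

An antiderivative is F(s) = s**3*sin(3*s)/2 + s**2*cos(3*s)/2 + 2*s*sin(3*s)/9 + sin(3*s)/3 + 2*cos(3*s)/27.

Recover f(s) by differentiating a candidate F(s); any mismatch rules it out.
Check: d/ds[s**3*sin(3*s)/2 + s**2*cos(3*s)/2 + 2*s*sin(3*s)/9 + sin(3*s)/3 + 2*cos(3*s)/27] = 3*s**3*cos(3*s)/2 + 5*s*cos(3*s)/3 + cos(3*s), which equals f(s).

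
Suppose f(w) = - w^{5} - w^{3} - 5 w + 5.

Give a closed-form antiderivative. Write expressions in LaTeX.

Integrate term by term and add the pieces.
Check: d/dw[\frac{w \left(- 2 w^{5} - 3 w^{3} - 30 w + 60\right)}{12}] = - w^{5} - w^{3} - 5 w + 5 = f(w).

An antiderivative is F(w) = \frac{w \left(- 2 w^{5} - 3 w^{3} - 30 w + 60\right)}{12}.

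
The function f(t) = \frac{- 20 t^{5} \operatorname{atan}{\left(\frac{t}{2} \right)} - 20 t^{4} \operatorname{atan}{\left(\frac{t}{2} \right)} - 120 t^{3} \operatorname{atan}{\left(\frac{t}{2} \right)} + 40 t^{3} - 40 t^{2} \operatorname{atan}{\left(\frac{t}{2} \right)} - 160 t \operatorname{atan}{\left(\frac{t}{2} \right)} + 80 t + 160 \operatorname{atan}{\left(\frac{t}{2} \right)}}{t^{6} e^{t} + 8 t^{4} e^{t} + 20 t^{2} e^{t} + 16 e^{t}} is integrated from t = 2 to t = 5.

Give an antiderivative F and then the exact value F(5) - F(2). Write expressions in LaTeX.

Recover f(t) by differentiating a candidate F(t); any mismatch rules it out.
F(t) = \frac{20 t \operatorname{atan}{\left(\frac{t}{2} \right)}}{t^{2} e^{t} + 2 e^{t}} is an antiderivative of f.
Check: d/dt[\frac{20 t \operatorname{atan}{\left(\frac{t}{2} \right)}}{t^{2} e^{t} + 2 e^{t}}] = \frac{- 20 t^{5} \operatorname{atan}{\left(\frac{t}{2} \right)} - 20 t^{4} \operatorname{atan}{\left(\frac{t}{2} \right)} - 120 t^{3} \operatorname{atan}{\left(\frac{t}{2} \right)} + 40 t^{3} - 40 t^{2} \operatorname{atan}{\left(\frac{t}{2} \right)} - 160 t \operatorname{atan}{\left(\frac{t}{2} \right)} + 80 t + 160 \operatorname{atan}{\left(\frac{t}{2} \right)}}{t^{6} e^{t} + 8 t^{4} e^{t} + 20 t^{2} e^{t} + 16 e^{t}} = f(t).
F(5) = \frac{100 \operatorname{atan}{\left(\frac{5}{2} \right)}}{27 e^{5}}; F(2) = \frac{5 \pi}{3 e^{2}}.
Integral = F(5) - F(2) = - \frac{5 \pi}{3 e^{2}} + \frac{100 \operatorname{atan}{\left(\frac{5}{2} \right)}}{27 e^{5}}.

Antiderivative: F(t) = \frac{20 t \operatorname{atan}{\left(\frac{t}{2} \right)}}{t^{2} e^{t} + 2 e^{t}}; value = - \frac{5 \pi}{3 e^{2}} + \frac{100 \operatorname{atan}{\left(\frac{5}{2} \right)}}{27 e^{5}}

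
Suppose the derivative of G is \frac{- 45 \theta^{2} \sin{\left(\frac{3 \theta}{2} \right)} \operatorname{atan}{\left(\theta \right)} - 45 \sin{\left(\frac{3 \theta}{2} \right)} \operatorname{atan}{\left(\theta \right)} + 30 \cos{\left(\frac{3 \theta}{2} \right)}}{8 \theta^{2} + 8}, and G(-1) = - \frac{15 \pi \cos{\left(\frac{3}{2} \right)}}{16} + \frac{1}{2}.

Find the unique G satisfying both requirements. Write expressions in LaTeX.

Recognize the product-rule pattern: G'(\theta) = u'v + uv' with u = \frac{15 \operatorname{atan}{\left(\theta \right)}}{4}, v = \cos{\left(\frac{3 \theta}{2} \right)}, so integration by parts undoes it.
A general antiderivative is \frac{15 \cos{\left(\frac{3 \theta}{2} \right)} \operatorname{atan}{\left(\theta \right)}}{4} + C.
The condition gives C = - \frac{15 \pi \cos{\left(\frac{3}{2} \right)}}{16} + \frac{1}{2} - (- \frac{15 \pi \cos{\left(\frac{3}{2} \right)}}{16}) = \frac{1}{2}.
So G(\theta) = \frac{15 \cos{\left(\frac{3 \theta}{2} \right)} \operatorname{atan}{\left(\theta \right)} + 2}{4}.
Check: d/d\theta[\frac{15 \cos{\left(\frac{3 \theta}{2} \right)} \operatorname{atan}{\left(\theta \right)} + 2}{4}] = \frac{- 45 \theta^{2} \sin{\left(\frac{3 \theta}{2} \right)} \operatorname{atan}{\left(\theta \right)} - 45 \sin{\left(\frac{3 \theta}{2} \right)} \operatorname{atan}{\left(\theta \right)} + 30 \cos{\left(\frac{3 \theta}{2} \right)}}{8 \theta^{2} + 8} = G'(\theta).

G(\theta) = \frac{15 \cos{\left(\frac{3 \theta}{2} \right)} \operatorname{atan}{\left(\theta \right)} + 2}{4}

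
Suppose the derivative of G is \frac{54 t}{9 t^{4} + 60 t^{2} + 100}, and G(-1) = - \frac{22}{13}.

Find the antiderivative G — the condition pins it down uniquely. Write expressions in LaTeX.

G(t) = -1 - \frac{3}{2 \left(\frac{t^{2}}{2} + \frac{5}{3}\right)}

G'(t) matches the chain-rule pattern g'(h)*h' with inner function h(t) = \frac{t^{2}}{2} + \frac{5}{3}; substituting u = h(t) collapses the integral.
A general antiderivative is - \frac{3}{2 \left(\frac{t^{2}}{2} + \frac{5}{3}\right)} + C.
The condition gives C = - \frac{22}{13} - (- \frac{9}{13}) = -1.
So G(t) = -1 - \frac{3}{2 \left(\frac{t^{2}}{2} + \frac{5}{3}\right)}.
Check: d/dt[-1 - \frac{3}{2 \left(\frac{t^{2}}{2} + \frac{5}{3}\right)}] = \frac{54 t}{9 t^{4} + 60 t^{2} + 100} = G'(t).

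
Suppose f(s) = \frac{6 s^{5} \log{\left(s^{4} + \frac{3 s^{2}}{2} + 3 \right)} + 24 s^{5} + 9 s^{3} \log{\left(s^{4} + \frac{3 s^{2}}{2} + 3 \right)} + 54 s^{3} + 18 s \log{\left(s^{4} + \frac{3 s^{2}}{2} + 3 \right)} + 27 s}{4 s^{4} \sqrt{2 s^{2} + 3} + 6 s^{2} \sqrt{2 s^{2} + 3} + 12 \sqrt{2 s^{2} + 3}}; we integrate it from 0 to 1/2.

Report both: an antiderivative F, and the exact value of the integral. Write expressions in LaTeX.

f has the shape u'v + uv' for u = \frac{3 \sqrt{2 s^{2} + 3}}{4} and v = \log{\left(s^{4} + \frac{3 s^{2}}{2} + 3 \right)} — it is the derivative of the product u*v.
F(s) = \frac{3 \sqrt{2 s^{2} + 3} \log{\left(s^{4} + \frac{3 s^{2}}{2} + 3 \right)}}{4} is an antiderivative of f.
Check: d/ds[\frac{3 \sqrt{2 s^{2} + 3} \log{\left(s^{4} + \frac{3 s^{2}}{2} + 3 \right)}}{4}] = \frac{6 s^{5} \log{\left(s^{4} + \frac{3 s^{2}}{2} + 3 \right)} + 24 s^{5} + 9 s^{3} \log{\left(s^{4} + \frac{3 s^{2}}{2} + 3 \right)} + 54 s^{3} + 18 s \log{\left(s^{4} + \frac{3 s^{2}}{2} + 3 \right)} + 27 s}{4 s^{4} \sqrt{2 s^{2} + 3} + 6 s^{2} \sqrt{2 s^{2} + 3} + 12 \sqrt{2 s^{2} + 3}} = f(s).
F(1/2) = \frac{3 \sqrt{14} \log{\left(\frac{55}{16} \right)}}{8}; F(0) = \frac{3 \sqrt{3} \log{\left(3 \right)}}{4}.
Integral = F(1/2) - F(0) = - \frac{3 \sqrt{3} \log{\left(3 \right)}}{4} + \frac{3 \sqrt{14} \log{\left(\frac{55}{16} \right)}}{8}.

Antiderivative: F(s) = \frac{3 \sqrt{2 s^{2} + 3} \log{\left(s^{4} + \frac{3 s^{2}}{2} + 3 \right)}}{4}; value = - \frac{3 \sqrt{3} \log{\left(3 \right)}}{4} + \frac{3 \sqrt{14} \log{\left(\frac{55}{16} \right)}}{8}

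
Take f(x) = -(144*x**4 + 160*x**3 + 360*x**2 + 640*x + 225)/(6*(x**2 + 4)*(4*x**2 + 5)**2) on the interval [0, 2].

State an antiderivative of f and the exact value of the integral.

Any candidate F(x) must reproduce f(x) exactly when differentiated.
F(x) = (-9*(4*x**2 + 5)*atan(x/2) + 40)/(12*(4*x**2 + 5)) is an antiderivative of f.
Check: d/dx[(-9*(4*x**2 + 5)*atan(x/2) + 40)/(12*(4*x**2 + 5))] = (-144*x**4 - 160*x**3 - 360*x**2 - 640*x - 225)/(96*x**6 + 624*x**4 + 1110*x**2 + 600), which equals f(x).
F(2) = 10/63 - 3*pi/16; F(0) = 2/3.
Integral = F(2) - F(0) = -3*pi/16 - 32/63.

Antiderivative: F(x) = (-9*(4*x**2 + 5)*atan(x/2) + 40)/(12*(4*x**2 + 5)); value = -3*pi/16 - 32/63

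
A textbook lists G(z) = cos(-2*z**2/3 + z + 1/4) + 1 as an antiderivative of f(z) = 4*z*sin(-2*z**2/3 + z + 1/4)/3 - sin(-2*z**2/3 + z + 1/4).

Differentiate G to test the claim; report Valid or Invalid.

d/dz[G] = 4*z*sin(-2*z**2/3 + z + 1/4)/3 - sin(-2*z**2/3 + z + 1/4)
This equals f(z) exactly, so the claim holds.

Valid - differentiating G returns exactly f.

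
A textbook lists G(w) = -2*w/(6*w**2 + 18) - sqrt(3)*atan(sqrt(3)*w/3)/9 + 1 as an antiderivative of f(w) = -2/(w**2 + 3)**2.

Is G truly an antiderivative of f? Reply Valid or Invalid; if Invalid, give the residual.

d/dw[G] = -2/(w**4 + 6*w**2 + 9)
This equals f(w) exactly, so the claim holds.

Valid - differentiating G returns exactly f.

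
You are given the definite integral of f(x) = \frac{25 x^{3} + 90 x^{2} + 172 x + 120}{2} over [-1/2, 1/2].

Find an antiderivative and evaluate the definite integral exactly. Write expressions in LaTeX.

f matches the chain-rule pattern g'(h)*h' with inner function h(x) = - \frac{5 x^{2}}{4} - 3 x - 5; substituting u = h(x) collapses the integral.
F(x) = \frac{\left(5 x^{2} + 12 x + 20\right)^{2}}{8} is an antiderivative of f.
Check: d/dx[\frac{\left(5 x^{2} + 12 x + 20\right)^{2}}{8}] = \frac{25 x^{3}}{2} + 45 x^{2} + 86 x + 60, which equals f(x).
F(1/2) = \frac{11881}{128}; F(-1/2) = \frac{3721}{128}.
Integral = F(1/2) - F(-1/2) = \frac{255}{4}.

Antiderivative: F(x) = \frac{\left(5 x^{2} + 12 x + 20\right)^{2}}{8}; value = \frac{255}{4}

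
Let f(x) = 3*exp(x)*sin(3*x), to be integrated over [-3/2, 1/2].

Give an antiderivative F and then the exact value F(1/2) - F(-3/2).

Differentiate the proposed F(x) back; it has to land on f(x) exactly.
F(x) = 3*exp(x)*sin(3*x)/10 - 9*exp(x)*cos(3*x)/10 is an antiderivative of f.
Check: d/dx[3*exp(x)*sin(3*x)/10 - 9*exp(x)*cos(3*x)/10] = 3*exp(x)*sin(3*x) = f(x).
F(1/2) = -9*exp(1/2)*cos(3/2)/10 + 3*exp(1/2)*sin(3/2)/10; F(-3/2) = -9*exp(-3/2)*cos(9/2)/10 - 3*exp(-3/2)*sin(9/2)/10.
Integral = F(1/2) - F(-3/2) = -9*exp(1/2)*cos(3/2)/10 + 3*exp(-3/2)*sin(9/2)/10 + 9*exp(-3/2)*cos(9/2)/10 + 3*exp(1/2)*sin(3/2)/10.

Antiderivative: F(x) = 3*exp(x)*sin(3*x)/10 - 9*exp(x)*cos(3*x)/10; value = -9*exp(1/2)*cos(3/2)/10 + 3*exp(-3/2)*sin(9/2)/10 + 9*exp(-3/2)*cos(9/2)/10 + 3*exp(1/2)*sin(3/2)/10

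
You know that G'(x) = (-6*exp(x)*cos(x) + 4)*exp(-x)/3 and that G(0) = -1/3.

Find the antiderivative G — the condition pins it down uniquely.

G(x) = -2*sin(x) + 1 - 4*exp(-x)/3

Recover the given G'(x) by differentiating a candidate G(x); any mismatch rules it out.
A general antiderivative is -2*sin(x) - 4*exp(-x)/3 + C.
The condition gives C = -1/3 - (-4/3) = 1.
So G(x) = -2*sin(x) + 1 - 4*exp(-x)/3.
Check: d/dx[-2*sin(x) + 1 - 4*exp(-x)/3] = (-6*exp(x)*cos(x) + 4)*exp(-x)/3 = G'(x).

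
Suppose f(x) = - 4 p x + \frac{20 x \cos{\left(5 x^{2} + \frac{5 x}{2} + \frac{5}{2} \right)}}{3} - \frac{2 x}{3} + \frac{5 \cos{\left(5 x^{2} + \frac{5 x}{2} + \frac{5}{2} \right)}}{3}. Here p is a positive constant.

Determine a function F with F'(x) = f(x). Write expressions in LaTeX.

An antiderivative is F(x) = \frac{- 6 p x^{2} - x^{2} + 2 \sin{\left(5 x^{2} + \frac{5 x}{2} + \frac{5}{2} \right)}}{3}.

Integrate term by term and add the pieces.
Check: d/dx[\frac{- 6 p x^{2} - x^{2} + 2 \sin{\left(5 x^{2} + \frac{5 x}{2} + \frac{5}{2} \right)}}{3}] = - 4 p x + \frac{20 x \cos{\left(5 x^{2} + \frac{5 x}{2} + \frac{5}{2} \right)}}{3} - \frac{2 x}{3} + \frac{5 \cos{\left(5 x^{2} + \frac{5 x}{2} + \frac{5}{2} \right)}}{3} = f(x).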